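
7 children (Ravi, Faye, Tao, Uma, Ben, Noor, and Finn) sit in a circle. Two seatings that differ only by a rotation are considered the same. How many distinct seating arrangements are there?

Fix one person's seat to break rotational symmetry; the remaining 6 people can be arranged in (6)! = 720 ways.

720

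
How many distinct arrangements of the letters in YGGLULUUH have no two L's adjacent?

Total arrangements of YGGLULUUH: 9!/(3!·2!·2!) = 15120.
Arrangements with the L's together: treat LL as one letter, giving (8)!/(3!·2!) = 3360.
Subtracting, 15120 − 3360 = 11760 arrangements keep the L's apart.

11760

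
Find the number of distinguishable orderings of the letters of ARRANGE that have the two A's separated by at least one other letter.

There are 7!/(2!·2!) = 1260 arrangements of ARRANGE in total.
If the two A's are adjacent, glue them into one block, leaving 6 items to arrange: (6)!/(2!) = 360 ways.
Subtracting, 1260 − 360 = 900 arrangements keep the A's apart.

900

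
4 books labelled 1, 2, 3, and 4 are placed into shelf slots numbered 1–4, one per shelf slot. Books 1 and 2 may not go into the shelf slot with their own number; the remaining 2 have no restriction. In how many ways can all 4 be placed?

Let Aᵢ (for i ∈ {1, 2}) be the placements that put book i in its forbidden shelf slot. Any j of these fix j positions, leaving (4−j)! ways to fill the rest, and there are C(2,j) ways to pick which j.
By inclusion–exclusion, the number of valid placements is Σ_{j=0}^{2} (−1)^j C(2,j)·(4−j)!.
Computing: 24 − 12 + 2 = 14.

14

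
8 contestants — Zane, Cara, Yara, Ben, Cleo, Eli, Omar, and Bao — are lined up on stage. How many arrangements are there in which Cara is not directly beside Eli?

30240

Of the 8! = 40320 arrangements, those with Cara and Eli adjacent number 2 × 7! = 10080 (treat the pair as a block with 2 internal orders).
So 40320 − 10080 = 30240 arrangements keep them apart.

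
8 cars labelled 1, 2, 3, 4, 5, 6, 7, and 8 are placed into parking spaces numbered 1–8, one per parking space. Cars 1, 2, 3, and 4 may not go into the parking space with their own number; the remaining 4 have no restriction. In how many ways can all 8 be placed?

24024

Let Aᵢ (for 1 ≤ i ≤ 4) be the placements that put car i in its forbidden parking space. Any j of these fix j positions, leaving (8−j)! ways to fill the rest, and there are C(4,j) ways to pick which j.
By inclusion–exclusion, the number of valid placements is Σ_{j=0}^{4} (−1)^j C(4,j)·(8−j)!.
Computing: 40320 − 20160 + 4320 − 480 + 24 = 24024.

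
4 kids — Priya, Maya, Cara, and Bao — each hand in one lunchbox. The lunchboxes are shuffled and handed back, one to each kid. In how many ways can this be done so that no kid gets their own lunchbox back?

9

This is the derangement count D_4: permutations of 4 items with no fixed point.
By inclusion–exclusion this is Σ_{j=0}^{4} (−1)^j C(4,j)·(4−j)!.
Computing: 24 − 24 + 12 − 4 + 1 = 9.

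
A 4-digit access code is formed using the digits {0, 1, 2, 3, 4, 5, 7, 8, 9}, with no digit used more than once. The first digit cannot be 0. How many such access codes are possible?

The first digit has 9−1 = 8 choices (anything except 0).
The remaining 3 digits are filled from the other 8 symbols without repetition: 8 × 7 × 6 = 336.
Total: 8 × 336 = 2688.

2688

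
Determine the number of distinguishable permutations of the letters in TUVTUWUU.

840

The 8 letters of TUVTUWUU have repeats: T appearing twice and U appearing 4 times.
Dividing 8! = 40320 by 4!·2! = 48 for the repeated letters gives 840.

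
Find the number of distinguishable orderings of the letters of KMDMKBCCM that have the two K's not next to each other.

11760

There are 9!/(3!·2!·2!) = 15120 arrangements of KMDMKBCCM in total.
If the two K's are adjacent, glue them into one block, leaving 8 items to arrange: (8)!/(3!·2!) = 3360 ways.
Subtracting, 15120 − 3360 = 11760 arrangements keep the K's apart.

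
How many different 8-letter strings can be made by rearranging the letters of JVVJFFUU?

Letter multiplicities in JVVJFFUU: F×2, J×2, U×2, V×2.
Dividing 8! = 40320 by 2!·2!·2!·2! = 16 for the repeated letters gives 2520.

2520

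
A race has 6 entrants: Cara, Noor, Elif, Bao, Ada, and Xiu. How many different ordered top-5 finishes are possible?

There are 6 choices for 1st place, 5 for 2nd, and so on down to 2 for position 5.
That gives 6 × 5 × 4 × 3 × 2 = 720.

720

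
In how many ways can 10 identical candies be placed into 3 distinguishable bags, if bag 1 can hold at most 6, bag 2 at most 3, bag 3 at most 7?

22

Without the upper bounds there are C(12,2) = 66 ways to split 10 among 3 bags.
Subtract solutions that violate a single cap (substitute x_i' = x_i − (cap_i+1)): x_1 ≥ 7 gives C(5,2) = 10; x_2 ≥ 4 gives C(8,2) = 28; x_3 ≥ 8 gives C(4,2) = 6. Together 44.
No two caps can be exceeded simultaneously, so the pair terms are all 0.
By inclusion–exclusion the count is 66 − 44 + 0 = 22.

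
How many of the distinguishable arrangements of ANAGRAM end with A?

With the last slot taken by A, it remains to arrange the other 6 letters (NAGRAM).
Those 6 letters have A appearing twice, giving (6)!/(2!) = 360.

360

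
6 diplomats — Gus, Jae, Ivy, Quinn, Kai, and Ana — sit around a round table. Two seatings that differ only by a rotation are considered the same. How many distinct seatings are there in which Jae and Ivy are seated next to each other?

Glue Jae and Ivy into a block (2 internal orders). Seating 5 units around a circle gives (4)! arrangements.
So 2 × (4)! = 2 × 24 = 48.

48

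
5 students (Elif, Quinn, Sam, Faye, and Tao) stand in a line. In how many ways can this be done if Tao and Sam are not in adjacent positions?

72

There are 5! = 120 arrangements in all. If Tao and Sam are adjacent, merging them into one block gives 2·(4)! = 48 arrangements.
So 120 − 48 = 72 arrangements keep them apart.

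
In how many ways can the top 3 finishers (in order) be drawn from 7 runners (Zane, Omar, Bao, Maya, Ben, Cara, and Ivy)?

There are 7 choices for 1st place, 6 for 2nd, and 5 for 3rd.
That gives 7 × 6 × 5 = 210.

210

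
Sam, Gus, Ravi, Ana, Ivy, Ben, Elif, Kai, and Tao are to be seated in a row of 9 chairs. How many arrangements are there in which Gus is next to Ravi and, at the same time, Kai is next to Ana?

Treat {Gus,Ravi} as one block (2 orders) and {Kai,Ana} as another (2 orders).
That leaves 7 units to arrange: 2 × 2 × 7! = 4 × 5040 = 20160.

20160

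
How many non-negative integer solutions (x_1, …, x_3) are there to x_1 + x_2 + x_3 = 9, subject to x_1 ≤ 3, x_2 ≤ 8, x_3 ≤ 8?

32

Without the upper bounds there are C(11,2) = 55 ways to split 9 among 3 variables.
Subtract solutions that violate a single cap (substitute x_i' = x_i − (cap_i+1)): x_1 ≥ 4 gives C(7,2) = 21; x_2 ≥ 9 gives C(2,2) = 1; x_3 ≥ 9 gives C(2,2) = 1. Together 23.
No two caps can be exceeded simultaneously, so the pair terms are all 0.
By inclusion–exclusion the count is 55 − 23 + 0 = 32.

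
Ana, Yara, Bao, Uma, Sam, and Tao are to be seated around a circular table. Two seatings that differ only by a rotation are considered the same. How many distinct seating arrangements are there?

Around a circle, 6 distinct people have 6!/6 = (5)! = 120 rotationally distinct seatings.

120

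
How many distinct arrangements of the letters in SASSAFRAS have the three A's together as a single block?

210

Treat the 3 copies of A as a single block. The multiset to arrange is then {AAA, F, R, S, S, S, S}, 7 items in all.
That gives (7)!/(4!) = 210 arrangements.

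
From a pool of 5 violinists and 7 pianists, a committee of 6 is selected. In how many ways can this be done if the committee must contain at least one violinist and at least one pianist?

917

With no constraint there are C(12,6) = 924 possible selections.
Selections missing a whole group: no violinists → C(7,6) = 7; no pianists → C(5,6) = 0.
Both groups omitted at once is impossible, so 924 − 7 = 917.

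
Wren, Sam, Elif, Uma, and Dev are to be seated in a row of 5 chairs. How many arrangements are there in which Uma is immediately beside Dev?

Glue Uma and Dev into one block (2 internal orders), leaving 4 units to arrange in a row.
So the count is 2·(4)! = 48.

48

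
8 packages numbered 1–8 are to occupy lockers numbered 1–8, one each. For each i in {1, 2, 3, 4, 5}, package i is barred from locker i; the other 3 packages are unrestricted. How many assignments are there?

Let Aᵢ (for 1 ≤ i ≤ 5) be the placements that put package i in its forbidden locker. Any j of these fix j positions, leaving (8−j)! ways to fill the rest, and there are C(5,j) ways to pick which j.
By inclusion–exclusion, the number of valid placements is Σ_{j=0}^{5} (−1)^j C(5,j)·(8−j)!.
Computing: 40320 − 25200 + 7200 − 1200 + 120 − 6 = 21234.

21234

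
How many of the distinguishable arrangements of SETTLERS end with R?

Fix R in the last position and arrange the remaining 7 letters.
Those 7 letters have E appearing twice, S appearing twice, and T appearing twice, giving (7)!/(2!·2!·2!) = 630.

630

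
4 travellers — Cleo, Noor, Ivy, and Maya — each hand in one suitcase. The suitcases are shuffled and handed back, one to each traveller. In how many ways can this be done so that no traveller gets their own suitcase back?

9

Count assignments avoiding every fixed point. For any j of the 4 travellers fixed to their own suitcase, the other 4−j can be arranged in (4−j)! ways.
By inclusion–exclusion this is Σ_{j=0}^{4} (−1)^j C(4,j)·(4−j)!.
Computing: 24 − 24 + 12 − 4 + 1 = 9.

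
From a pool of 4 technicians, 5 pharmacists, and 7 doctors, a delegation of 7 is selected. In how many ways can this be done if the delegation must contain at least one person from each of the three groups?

Total 7-person selections from all 16: C(16,7) = 11440.
Subtract selections that omit an entire group: no technicians → C(12,7) = 792; no pharmacists → C(11,7) = 330; no doctors → C(9,7) = 36.
Add back selections omitting two groups (i.e. drawn from a single group): C(4,7) + C(5,7) + C(7,7) = 1.
By inclusion–exclusion: 11440 − 1158 + 1 = 10283.

10283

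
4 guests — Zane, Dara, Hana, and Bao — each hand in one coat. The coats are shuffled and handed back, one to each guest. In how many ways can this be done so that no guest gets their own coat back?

Let Aᵢ be the assignments in which guest i gets their own coat. We want the size of the complement of A₁∪…∪A_4.
By inclusion–exclusion this is Σ_{j=0}^{4} (−1)^j C(4,j)·(4−j)!.
Computing: 24 − 24 + 12 − 4 + 1 = 9.

9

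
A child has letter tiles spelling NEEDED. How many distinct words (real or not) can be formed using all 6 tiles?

60

Letter multiplicities in NEEDED: D×2, E×3, N×1.
The number of distinct arrangements is 6!/(3!·2!) = 720/12 = 60.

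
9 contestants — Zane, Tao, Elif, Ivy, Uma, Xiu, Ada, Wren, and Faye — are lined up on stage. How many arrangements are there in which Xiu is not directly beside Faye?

282240

There are 9! = 362880 arrangements in all. If Xiu and Faye are adjacent, merging them into one block gives 2·(8)! = 80640 arrangements.
So 362880 − 80640 = 282240 arrangements keep them apart.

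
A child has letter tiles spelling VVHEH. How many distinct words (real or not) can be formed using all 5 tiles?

30

Letter multiplicities in VVHEH: E×1, H×2, V×2.
So there are 5! / (2!·2!) = 30 distinguishable arrangements.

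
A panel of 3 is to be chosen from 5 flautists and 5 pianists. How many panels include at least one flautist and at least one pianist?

100

Total 3-person selections from all 10: C(10,3) = 120.
Subtract selections that omit an entire group: no flautists → C(5,3) = 10; no pianists → C(5,3) = 10.
Both groups omitted at once is impossible, so 120 − 20 = 100.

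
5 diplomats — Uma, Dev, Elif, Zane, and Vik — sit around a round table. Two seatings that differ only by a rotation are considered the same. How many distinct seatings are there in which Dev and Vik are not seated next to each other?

Without the restriction there are (4)! = 24 seatings.
Seatings with Dev beside Vik: treat them as a block with 2 internal orders, giving 2 × (3)! = 12.
Subtracting, 24 − 12 = 12.

12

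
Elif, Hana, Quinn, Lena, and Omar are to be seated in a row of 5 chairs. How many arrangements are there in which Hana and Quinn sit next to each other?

48

Glue Hana and Quinn into one block (2 internal orders), leaving 4 units to arrange in a row.
That gives 2 × 4! = 2 × 24 = 48.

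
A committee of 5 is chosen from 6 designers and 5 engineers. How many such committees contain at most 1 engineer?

81

Split by how many engineers are chosen (0 through 1).
Sum: C(5,0)·C(6,5) + C(5,1)·C(6,4) = 6 + 75 = 81.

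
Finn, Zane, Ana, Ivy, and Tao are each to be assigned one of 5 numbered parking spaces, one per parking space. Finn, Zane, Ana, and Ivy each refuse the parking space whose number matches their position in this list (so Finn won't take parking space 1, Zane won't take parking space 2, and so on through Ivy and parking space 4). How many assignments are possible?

53

Let Aᵢ (for 1 ≤ i ≤ 4) be the placements that put person i in their forbidden parking space. Any j of these fix j positions, leaving (5−j)! ways to fill the rest, and there are C(4,j) ways to pick which j.
By inclusion–exclusion, the number of valid placements is Σ_{j=0}^{4} (−1)^j C(4,j)·(5−j)!.
Computing: 120 − 96 + 36 − 8 + 1 = 53.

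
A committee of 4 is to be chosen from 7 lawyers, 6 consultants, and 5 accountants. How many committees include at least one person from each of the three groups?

Unrestricted: C(18,4) = 3060 ways to pick any 4 of the 18.
Subtract selections that omit an entire group: no lawyers → C(11,4) = 330; no consultants → C(12,4) = 495; no accountants → C(13,4) = 715.
Add back selections omitting two groups (i.e. drawn from a single group): C(7,4) + C(6,4) + C(5,4) = 55.
By inclusion–exclusion: 3060 − 1540 + 55 = 1575.

1575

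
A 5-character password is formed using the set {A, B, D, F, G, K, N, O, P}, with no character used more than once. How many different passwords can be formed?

15120

With no repetition, fill the 5 characters in order: 9 choices, then 8, down to 5.
9 × 8 × 7 × 6 × 5 = 15120.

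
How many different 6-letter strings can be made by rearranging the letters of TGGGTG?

The 6 letters of TGGGTG have repeats: G appearing 4 times and T appearing twice.
The number of distinct arrangements is 6!/(4!·2!) = 720/48 = 15.

15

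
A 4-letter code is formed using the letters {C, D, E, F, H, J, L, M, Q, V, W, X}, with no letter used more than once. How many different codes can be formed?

With no repetition, fill the 4 letters in order: 12 choices, then 11, down to 9.
That product is 12 × 11 × 10 × 9 = 11880.

11880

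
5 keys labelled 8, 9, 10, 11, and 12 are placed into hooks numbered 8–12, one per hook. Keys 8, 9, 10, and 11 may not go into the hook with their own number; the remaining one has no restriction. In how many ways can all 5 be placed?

53

Let Aᵢ (for 8 ≤ i ≤ 11) be the placements that put key i in its forbidden hook. Any j of these fix j positions, leaving (5−j)! ways to fill the rest, and there are C(4,j) ways to pick which j.
By inclusion–exclusion, the number of valid placements is Σ_{j=0}^{4} (−1)^j C(4,j)·(5−j)!.
Computing: 120 − 96 + 36 − 8 + 1 = 53.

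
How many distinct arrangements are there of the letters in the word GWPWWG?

60

The 6 letters of GWPWWG have repeats: G appearing twice and W appearing 3 times.
Dividing 6! = 720 by 3!·2! = 12 for the repeated letters gives 60.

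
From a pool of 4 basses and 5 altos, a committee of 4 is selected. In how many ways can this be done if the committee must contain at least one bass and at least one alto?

With no constraint there are C(9,4) = 126 possible selections.
Subtract selections that omit an entire group: no basses → C(5,4) = 5; no altos → C(4,4) = 1.
Both groups omitted at once is impossible, so 126 − 6 = 120.

120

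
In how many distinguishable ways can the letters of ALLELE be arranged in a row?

Letter multiplicities in ALLELE: A×1, E×2, L×3.
The number of distinct arrangements is 6!/(3!·2!) = 720/12 = 60.

60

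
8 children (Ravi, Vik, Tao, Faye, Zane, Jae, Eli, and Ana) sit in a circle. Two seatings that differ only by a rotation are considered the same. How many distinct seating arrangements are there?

5040

Seat Ravi anywhere (absorbing the rotational symmetry), then permute the other 7: (7)! = 5040.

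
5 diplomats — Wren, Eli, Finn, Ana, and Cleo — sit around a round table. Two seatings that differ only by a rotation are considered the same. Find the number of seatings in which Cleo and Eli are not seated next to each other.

12

Without the restriction there are (4)! = 24 seatings.
Seatings with Cleo beside Eli: treat them as a block with 2 internal orders, giving 2 × (3)! = 12.
Subtracting, 24 − 12 = 12.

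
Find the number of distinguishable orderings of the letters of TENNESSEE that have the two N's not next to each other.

Total arrangements of TENNESSEE: 9!/(4!·2!·2!) = 3780.
Arrangements with the N's together: treat NN as one letter, giving (8)!/(4!·2!) = 840.
Hence 3780 − 840 = 2940.

2940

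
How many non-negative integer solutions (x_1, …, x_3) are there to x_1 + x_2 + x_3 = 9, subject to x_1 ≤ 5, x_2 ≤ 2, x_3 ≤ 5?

Ignoring the caps, the number of non-negative solutions to x_1+…+x_3 = 9 is C(11,2) = 55.
Subtract solutions that violate a single cap (substitute x_i' = x_i − (cap_i+1)): x_1 ≥ 6 gives C(5,2) = 10; x_2 ≥ 3 gives C(8,2) = 28; x_3 ≥ 6 gives C(5,2) = 10. Together 48.
Add back pairs where two caps are both exceeded: 1 + 0 + 1 = 2.
By inclusion–exclusion the count is 55 − 48 + 2 = 9.

9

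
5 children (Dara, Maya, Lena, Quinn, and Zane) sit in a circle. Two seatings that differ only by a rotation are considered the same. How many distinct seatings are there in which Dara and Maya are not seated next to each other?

Without the restriction there are (4)! = 24 seatings.
Seatings with Dara beside Maya: treat them as a block with 2 internal orders, giving 2 × (3)! = 12.
Subtracting, 24 − 12 = 12.

12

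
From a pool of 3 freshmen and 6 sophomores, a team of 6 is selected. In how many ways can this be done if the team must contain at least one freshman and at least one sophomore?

83

With no constraint there are C(9,6) = 84 possible selections.
Subtract selections that omit an entire group: no freshmen → C(6,6) = 1; no sophomores → C(3,6) = 0.
Both groups omitted at once is impossible, so 84 − 1 = 83.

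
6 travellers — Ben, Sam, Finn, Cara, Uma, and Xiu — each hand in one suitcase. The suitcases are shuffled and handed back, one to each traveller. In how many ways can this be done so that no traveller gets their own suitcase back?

265

Count assignments avoiding every fixed point. For any j of the 6 travellers fixed to their own suitcase, the other 6−j can be arranged in (6−j)! ways.
By inclusion–exclusion this is Σ_{j=0}^{6} (−1)^j C(6,j)·(6−j)!.
Computing: 720 − 720 + 360 − 120 + 30 − 6 + 1 = 265.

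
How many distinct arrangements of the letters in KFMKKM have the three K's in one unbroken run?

12

Treat the 3 copies of K as a single block. The multiset to arrange is then {KKK, F, M, M}, 4 items in all.
That gives (4)!/(2!) = 12 arrangements.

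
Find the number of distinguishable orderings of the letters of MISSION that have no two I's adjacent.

There are 7!/(2!·2!) = 1260 arrangements of MISSION in total.
If the two I's are adjacent, glue them into one block, leaving 6 items to arrange: (6)!/(2!) = 360 ways.
Subtracting, 1260 − 360 = 900 arrangements keep the I's apart.

900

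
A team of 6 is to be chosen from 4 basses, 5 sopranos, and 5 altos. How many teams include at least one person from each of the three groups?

Unrestricted: C(14,6) = 3003 ways to pick any 6 of the 14.
Selections missing a whole group: no basses → C(10,6) = 210; no sopranos → C(9,6) = 84; no altos → C(9,6) = 84.
Add back selections omitting two groups (i.e. drawn from a single group): C(4,6) + C(5,6) + C(5,6) = 0.
By inclusion–exclusion: 3003 − 378 + 0 = 2625.

2625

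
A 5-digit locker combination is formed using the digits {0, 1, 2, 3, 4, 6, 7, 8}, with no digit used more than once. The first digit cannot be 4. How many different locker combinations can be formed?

5880

The first digit has 8−1 = 7 choices (anything except 4).
The remaining 4 digits are filled from the other 7 symbols without repetition: 7 × 6 × 5 × 4 = 840.
Total: 7 × 840 = 5880.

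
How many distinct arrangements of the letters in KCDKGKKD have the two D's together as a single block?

210

Treat the 2 copies of D as a single block. The multiset to arrange is then {DD, C, G, K, K, K, K}, 7 items in all.
That gives (7)!/(4!) = 210 arrangements.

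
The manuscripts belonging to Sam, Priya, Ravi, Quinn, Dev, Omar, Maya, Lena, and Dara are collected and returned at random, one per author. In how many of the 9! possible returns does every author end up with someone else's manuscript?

133496

This is the derangement count D_9: permutations of 9 items with no fixed point.
By inclusion–exclusion this is Σ_{j=0}^{9} (−1)^j C(9,j)·(9−j)!.
Computing: 362880 − 362880 + 181440 − 60480 + 15120 − 3024 + 504 − 72 + 9 − 1 = 133496.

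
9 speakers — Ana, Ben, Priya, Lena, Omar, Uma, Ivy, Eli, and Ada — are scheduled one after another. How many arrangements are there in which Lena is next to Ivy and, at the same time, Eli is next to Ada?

Treat {Lena,Ivy} as one block (2 orders) and {Eli,Ada} as another (2 orders).
That leaves 7 units to arrange: 2 × 2 × 7! = 4 × 5040 = 20160.

20160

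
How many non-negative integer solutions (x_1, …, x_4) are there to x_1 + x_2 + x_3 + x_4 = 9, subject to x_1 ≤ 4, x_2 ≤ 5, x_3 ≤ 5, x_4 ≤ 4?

110

Without the upper bounds there are C(12,3) = 220 ways to split 9 among 4 variables.
Subtract solutions that violate a single cap (substitute x_i' = x_i − (cap_i+1)): x_1 ≥ 5 gives C(7,3) = 35; x_2 ≥ 6 gives C(6,3) = 20; x_3 ≥ 6 gives C(6,3) = 20; x_4 ≥ 5 gives C(7,3) = 35. Together 110.
No two caps can be exceeded simultaneously, so the pair terms are all 0.
By inclusion–exclusion the count is 220 − 110 + 0 = 110.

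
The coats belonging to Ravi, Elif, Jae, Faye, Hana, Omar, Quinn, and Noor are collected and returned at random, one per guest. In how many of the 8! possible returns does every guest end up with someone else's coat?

Count assignments avoiding every fixed point. For any j of the 8 guests fixed to their own coat, the other 8−j can be arranged in (8−j)! ways.
By inclusion–exclusion this is Σ_{j=0}^{8} (−1)^j C(8,j)·(8−j)!.
Computing: 40320 − 40320 + 20160 − 6720 + 1680 − 336 + 56 − 8 + 1 = 14833.

14833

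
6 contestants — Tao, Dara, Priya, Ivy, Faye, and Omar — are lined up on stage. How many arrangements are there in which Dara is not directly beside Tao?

480

Of the 6! = 720 arrangements, those with Dara and Tao adjacent number 2 × 5! = 240 (treat the pair as a block with 2 internal orders).
So 720 − 240 = 480 arrangements keep them apart.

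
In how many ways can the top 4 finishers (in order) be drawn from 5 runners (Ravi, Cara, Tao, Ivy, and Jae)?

This is an ordered selection of 4 from 5: P(5,4).
That gives 5 × 4 × 3 × 2 = 120.

120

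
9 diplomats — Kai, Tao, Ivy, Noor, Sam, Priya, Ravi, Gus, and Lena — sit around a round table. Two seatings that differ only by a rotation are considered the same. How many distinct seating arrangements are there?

40320

Seat Kai anywhere (absorbing the rotational symmetry), then permute the other 8: (8)! = 40320.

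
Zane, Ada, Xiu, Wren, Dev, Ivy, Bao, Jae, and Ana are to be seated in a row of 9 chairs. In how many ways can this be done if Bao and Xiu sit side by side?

80640

Glue Bao and Xiu into one block (2 internal orders), leaving 8 units to arrange in a row.
So the count is 2·(8)! = 80640.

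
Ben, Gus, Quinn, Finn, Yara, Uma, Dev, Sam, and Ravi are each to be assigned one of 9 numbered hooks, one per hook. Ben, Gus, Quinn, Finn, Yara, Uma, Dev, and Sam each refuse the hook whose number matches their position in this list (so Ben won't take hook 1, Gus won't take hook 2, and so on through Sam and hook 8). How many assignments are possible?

148329

Let Aᵢ (for 1 ≤ i ≤ 8) be the placements that put person i in their forbidden hook. Any j of these fix j positions, leaving (9−j)! ways to fill the rest, and there are C(8,j) ways to pick which j.
By inclusion–exclusion, the number of valid placements is Σ_{j=0}^{8} (−1)^j C(8,j)·(9−j)!.
Computing: 362880 − 322560 + 141120 − 40320 + 8400 − 1344 + 168 − 16 + 1 = 148329.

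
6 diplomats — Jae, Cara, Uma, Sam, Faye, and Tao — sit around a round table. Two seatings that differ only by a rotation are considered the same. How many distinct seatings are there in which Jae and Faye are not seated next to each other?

72

All circular seatings of 6 people number (5)! = 120.
Seatings with Jae beside Faye: treat them as a block with 2 internal orders, giving 2 × (4)! = 48.
Subtracting, 120 − 48 = 72.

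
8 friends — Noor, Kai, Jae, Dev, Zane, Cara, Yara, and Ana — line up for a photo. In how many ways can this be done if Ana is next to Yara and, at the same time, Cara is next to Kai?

2880

Treat {Ana,Yara} as one block (2 orders) and {Cara,Kai} as another (2 orders).
That leaves 6 units to arrange: 2 × 2 × 6! = 4 × 720 = 2880.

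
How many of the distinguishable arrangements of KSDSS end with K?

4

Fix K in the last position and arrange the remaining 4 letters.
Those 4 letters have S appearing 3 times, giving (4)!/(3!) = 4.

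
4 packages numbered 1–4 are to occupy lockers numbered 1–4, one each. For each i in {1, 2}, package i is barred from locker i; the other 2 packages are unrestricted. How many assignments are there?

Let Aᵢ (for i ∈ {1, 2}) be the placements that put package i in its forbidden locker. Any j of these fix j positions, leaving (4−j)! ways to fill the rest, and there are C(2,j) ways to pick which j.
By inclusion–exclusion, the number of valid placements is Σ_{j=0}^{2} (−1)^j C(2,j)·(4−j)!.
Computing: 24 − 12 + 2 = 14.

14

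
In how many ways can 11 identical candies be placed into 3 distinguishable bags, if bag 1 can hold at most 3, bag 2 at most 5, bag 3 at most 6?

10

By stars and bars, unrestricted non-negative solutions to x_1+…+x_3 = 11 number C(11+2,2) = 78.
Subtract solutions that violate a single cap (substitute x_i' = x_i − (cap_i+1)): x_1 ≥ 4 gives C(9,2) = 36; x_2 ≥ 6 gives C(7,2) = 21; x_3 ≥ 7 gives C(6,2) = 15. Together 72.
Add back pairs where two caps are both exceeded: 3 + 1 + 0 = 4.
By inclusion–exclusion the count is 78 − 72 + 4 = 10.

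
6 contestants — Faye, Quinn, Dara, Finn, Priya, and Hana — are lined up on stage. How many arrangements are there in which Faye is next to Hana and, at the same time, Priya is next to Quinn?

Treat {Faye,Hana} as one block (2 orders) and {Priya,Quinn} as another (2 orders).
That leaves 4 units to arrange: 2 × 2 × 4! = 4 × 24 = 96.

96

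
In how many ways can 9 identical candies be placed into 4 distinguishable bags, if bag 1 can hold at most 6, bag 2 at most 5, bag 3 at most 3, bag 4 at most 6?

124

Without the upper bounds there are C(12,3) = 220 ways to split 9 among 4 bags.
Subtract solutions that violate a single cap (substitute x_i' = x_i − (cap_i+1)): x_1 ≥ 7 gives C(5,3) = 10; x_2 ≥ 6 gives C(6,3) = 20; x_3 ≥ 4 gives C(8,3) = 56; x_4 ≥ 7 gives C(5,3) = 10. Together 96.
No two caps can be exceeded simultaneously, so the pair terms are all 0.
By inclusion–exclusion the count is 220 − 96 + 0 = 124.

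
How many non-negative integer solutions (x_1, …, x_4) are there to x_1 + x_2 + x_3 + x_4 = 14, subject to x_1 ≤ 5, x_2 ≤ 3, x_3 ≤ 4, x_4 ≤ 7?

By stars and bars, unrestricted non-negative solutions to x_1+…+x_4 = 14 number C(14+3,3) = 680.
Subtract solutions that violate a single cap (substitute x_i' = x_i − (cap_i+1)): x_1 ≥ 6 gives C(11,3) = 165; x_2 ≥ 4 gives C(13,3) = 286; x_3 ≥ 5 gives C(12,3) = 220; x_4 ≥ 8 gives C(9,3) = 84. Together 755.
Add back pairs where two caps are both exceeded: 35 + 20 + 1 + 56 + 10 + 4 = 126.
By inclusion–exclusion the count is 680 − 755 + 126 = 51.

51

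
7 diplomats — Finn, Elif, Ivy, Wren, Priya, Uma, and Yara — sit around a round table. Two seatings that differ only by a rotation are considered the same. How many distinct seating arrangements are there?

Seat Finn anywhere (absorbing the rotational symmetry), then permute the other 6: (6)! = 720.

720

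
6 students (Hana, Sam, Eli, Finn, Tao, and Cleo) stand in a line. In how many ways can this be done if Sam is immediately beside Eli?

Place the 4 others and the Sam-Eli pair as 5 objects in a line; the pair has 2 internal arrangements.
So the count is 2·(5)! = 240.

240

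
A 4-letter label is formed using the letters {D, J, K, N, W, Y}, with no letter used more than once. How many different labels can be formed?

With no repetition, fill the 4 letters in order: 6 choices, then 5, down to 3.
That product is 6 × 5 × 4 × 3 = 360.

360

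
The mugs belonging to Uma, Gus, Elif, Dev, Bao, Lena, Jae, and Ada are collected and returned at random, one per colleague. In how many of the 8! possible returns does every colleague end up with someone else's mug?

14833

This is the derangement count D_8: permutations of 8 items with no fixed point.
By inclusion–exclusion this is Σ_{j=0}^{8} (−1)^j C(8,j)·(8−j)!.
Computing: 40320 − 40320 + 20160 − 6720 + 1680 − 336 + 56 − 8 + 1 = 14833.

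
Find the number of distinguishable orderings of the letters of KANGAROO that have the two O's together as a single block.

2520

Treat the 2 copies of O as a single block. The multiset to arrange is then {OO, A, A, G, K, N, R}, 7 items in all.
That gives (7)!/(2!) = 2520 arrangements.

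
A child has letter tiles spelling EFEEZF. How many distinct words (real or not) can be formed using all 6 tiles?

60

EFEEZF has 6 letters with E appearing 3 times and F appearing twice.
So there are 6! / (3!·2!) = 60 distinguishable arrangements.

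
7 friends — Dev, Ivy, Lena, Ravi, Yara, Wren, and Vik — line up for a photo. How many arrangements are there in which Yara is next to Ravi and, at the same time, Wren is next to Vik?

480

Treat {Yara,Ravi} as one block (2 orders) and {Wren,Vik} as another (2 orders).
That leaves 5 units to arrange: 2 × 2 × 5! = 4 × 120 = 480.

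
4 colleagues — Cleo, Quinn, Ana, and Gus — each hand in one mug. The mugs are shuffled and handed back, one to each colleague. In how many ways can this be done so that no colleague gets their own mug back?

9

This is the derangement count D_4: permutations of 4 items with no fixed point.
By inclusion–exclusion this is Σ_{j=0}^{4} (−1)^j C(4,j)·(4−j)!.
Computing: 24 − 24 + 12 − 4 + 1 = 9.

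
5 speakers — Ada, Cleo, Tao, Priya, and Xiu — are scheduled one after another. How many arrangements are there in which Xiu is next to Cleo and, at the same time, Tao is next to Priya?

24

Treat {Xiu,Cleo} as one block (2 orders) and {Tao,Priya} as another (2 orders).
That leaves 3 units to arrange: 2 × 2 × 3! = 4 × 6 = 24.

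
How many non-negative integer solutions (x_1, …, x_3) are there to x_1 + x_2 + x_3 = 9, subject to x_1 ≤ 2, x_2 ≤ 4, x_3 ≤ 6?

Without the upper bounds there are C(11,2) = 55 ways to split 9 among 3 variables.
Subtract solutions that violate a single cap (substitute x_i' = x_i − (cap_i+1)): x_1 ≥ 3 gives C(8,2) = 28; x_2 ≥ 5 gives C(6,2) = 15; x_3 ≥ 7 gives C(4,2) = 6. Together 49.
Add back pairs where two caps are both exceeded: 3 + 0 + 0 = 3.
By inclusion–exclusion the count is 55 − 49 + 3 = 9.

9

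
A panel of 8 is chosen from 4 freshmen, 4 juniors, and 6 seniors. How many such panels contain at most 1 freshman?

525

Split by how many freshmen are chosen (0 through 1).
Sum: C(4,0)·C(10,8) + C(4,1)·C(10,7) = 45 + 480 = 525.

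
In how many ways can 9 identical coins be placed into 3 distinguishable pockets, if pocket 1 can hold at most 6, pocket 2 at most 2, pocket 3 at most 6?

15

By stars and bars, unrestricted non-negative solutions to x_1+…+x_3 = 9 number C(9+2,2) = 55.
Subtract solutions that violate a single cap (substitute x_i' = x_i − (cap_i+1)): x_1 ≥ 7 gives C(4,2) = 6; x_2 ≥ 3 gives C(8,2) = 28; x_3 ≥ 7 gives C(4,2) = 6. Together 40.
No two caps can be exceeded simultaneously, so the pair terms are all 0.
By inclusion–exclusion the count is 55 − 40 + 0 = 15.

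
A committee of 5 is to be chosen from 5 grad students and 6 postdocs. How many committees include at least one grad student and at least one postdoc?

455

With no constraint there are C(11,5) = 462 possible selections.
Selections missing a whole group: no grad students → C(6,5) = 6; no postdocs → C(5,5) = 1.
Both groups omitted at once is impossible, so 462 − 7 = 455.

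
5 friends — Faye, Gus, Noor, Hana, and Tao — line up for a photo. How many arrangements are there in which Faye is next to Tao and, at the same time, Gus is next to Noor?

24

Treat {Faye,Tao} as one block (2 orders) and {Gus,Noor} as another (2 orders).
That leaves 3 units to arrange: 2 × 2 × 3! = 4 × 6 = 24.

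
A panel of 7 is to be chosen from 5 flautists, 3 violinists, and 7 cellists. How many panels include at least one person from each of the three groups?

Unrestricted: C(15,7) = 6435 ways to pick any 7 of the 15.
Subtract selections that omit an entire group: no flautists → C(10,7) = 120; no violinists → C(12,7) = 792; no cellists → C(8,7) = 8.
Add back selections omitting two groups (i.e. drawn from a single group): C(5,7) + C(3,7) + C(7,7) = 1.
By inclusion–exclusion: 6435 − 920 + 1 = 5516.

5516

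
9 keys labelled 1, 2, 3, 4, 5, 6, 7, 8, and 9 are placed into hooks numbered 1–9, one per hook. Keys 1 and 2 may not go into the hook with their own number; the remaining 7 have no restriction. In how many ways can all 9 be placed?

287280

Let Aᵢ (for i ∈ {1, 2}) be the placements that put key i in its forbidden hook. Any j of these fix j positions, leaving (9−j)! ways to fill the rest, and there are C(2,j) ways to pick which j.
By inclusion–exclusion, the number of valid placements is Σ_{j=0}^{2} (−1)^j C(2,j)·(9−j)!.
Computing: 362880 − 80640 + 5040 = 287280.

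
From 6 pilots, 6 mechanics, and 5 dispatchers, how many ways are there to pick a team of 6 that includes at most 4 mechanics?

12309

Split by how many mechanics are chosen (0 through 4).
Sum: C(6,0)·C(11,6) + C(6,1)·C(11,5) + C(6,2)·C(11,4) + C(6,3)·C(11,3) + C(6,4)·C(11,2) = 462 + 2772 + 4950 + 3300 + 825 = 12309.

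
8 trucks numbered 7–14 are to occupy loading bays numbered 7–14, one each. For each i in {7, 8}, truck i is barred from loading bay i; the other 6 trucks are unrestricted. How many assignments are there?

Let Aᵢ (for i ∈ {7, 8}) be the placements that put truck i in its forbidden loading bay. Any j of these fix j positions, leaving (8−j)! ways to fill the rest, and there are C(2,j) ways to pick which j.
By inclusion–exclusion, the number of valid placements is Σ_{j=0}^{2} (−1)^j C(2,j)·(8−j)!.
Computing: 40320 − 10080 + 720 = 30960.

30960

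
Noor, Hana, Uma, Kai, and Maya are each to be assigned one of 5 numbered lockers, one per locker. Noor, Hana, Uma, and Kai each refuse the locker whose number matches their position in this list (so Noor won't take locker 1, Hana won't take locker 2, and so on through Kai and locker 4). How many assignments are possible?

53

Let Aᵢ (for 1 ≤ i ≤ 4) be the placements that put person i in their forbidden locker. Any j of these fix j positions, leaving (5−j)! ways to fill the rest, and there are C(4,j) ways to pick which j.
By inclusion–exclusion, the number of valid placements is Σ_{j=0}^{4} (−1)^j C(4,j)·(5−j)!.
Computing: 120 − 96 + 36 − 8 + 1 = 53.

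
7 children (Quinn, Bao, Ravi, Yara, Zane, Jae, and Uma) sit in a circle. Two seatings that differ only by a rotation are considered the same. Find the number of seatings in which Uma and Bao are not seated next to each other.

All circular seatings of 7 people number (6)! = 720.
Seatings with Uma beside Bao: treat them as a block with 2 internal orders, giving 2 × (5)! = 240.
Subtracting, 720 − 240 = 480.

480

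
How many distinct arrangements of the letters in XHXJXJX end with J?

Fix J in the last position and arrange the remaining 6 letters.
Those 6 letters have X appearing 4 times, giving (6)!/(4!) = 30.

30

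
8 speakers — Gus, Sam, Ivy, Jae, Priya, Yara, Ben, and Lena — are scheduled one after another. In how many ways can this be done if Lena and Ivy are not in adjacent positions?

Of the 8! = 40320 arrangements, those with Lena and Ivy adjacent number 2 × 7! = 10080 (treat the pair as a block with 2 internal orders).
So 40320 − 10080 = 30240 arrangements keep them apart.

30240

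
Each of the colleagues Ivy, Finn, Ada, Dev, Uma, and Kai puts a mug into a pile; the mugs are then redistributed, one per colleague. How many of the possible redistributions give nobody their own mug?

This is the derangement count D_6: permutations of 6 items with no fixed point.
By inclusion–exclusion this is Σ_{j=0}^{6} (−1)^j C(6,j)·(6−j)!.
Computing: 720 − 720 + 360 − 120 + 30 − 6 + 1 = 265.

265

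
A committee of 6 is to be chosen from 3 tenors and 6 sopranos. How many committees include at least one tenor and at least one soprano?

With no constraint there are C(9,6) = 84 possible selections.
Selections missing a whole group: no tenors → C(6,6) = 1; no sopranos → C(3,6) = 0.
Both groups omitted at once is impossible, so 84 − 1 = 83.

83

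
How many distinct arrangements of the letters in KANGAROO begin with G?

1260

Fix G in the first position and arrange the remaining 7 letters.
Those 7 letters have A appearing twice and O appearing twice, giving (7)!/(2!·2!) = 1260.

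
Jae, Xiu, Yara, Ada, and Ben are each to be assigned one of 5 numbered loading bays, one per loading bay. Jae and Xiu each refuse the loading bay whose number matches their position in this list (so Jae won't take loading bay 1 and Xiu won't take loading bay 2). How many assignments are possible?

Let Aᵢ (for i ∈ {1, 2}) be the placements that put person i in their forbidden loading bay. Any j of these fix j positions, leaving (5−j)! ways to fill the rest, and there are C(2,j) ways to pick which j.
By inclusion–exclusion, the number of valid placements is Σ_{j=0}^{2} (−1)^j C(2,j)·(5−j)!.
Computing: 120 − 48 + 6 = 78.

78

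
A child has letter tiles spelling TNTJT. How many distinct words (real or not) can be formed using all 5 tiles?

20

Letter multiplicities in TNTJT: J×1, N×1, T×3.
So there are 5! / (3!) = 20 distinguishable arrangements.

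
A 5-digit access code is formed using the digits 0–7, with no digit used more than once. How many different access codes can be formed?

6720

This is a permutation of 5 out of 8: P(8,5) = 8!/3!.
8 × 7 × 6 × 5 × 4 = 6720.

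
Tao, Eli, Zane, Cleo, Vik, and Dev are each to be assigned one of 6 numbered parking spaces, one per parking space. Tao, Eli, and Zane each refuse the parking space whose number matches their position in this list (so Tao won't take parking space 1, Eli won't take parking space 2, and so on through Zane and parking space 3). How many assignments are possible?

426

Let Aᵢ (for i ∈ {1, 2, 3}) be the placements that put person i in their forbidden parking space. Any j of these fix j positions, leaving (6−j)! ways to fill the rest, and there are C(3,j) ways to pick which j.
By inclusion–exclusion, the number of valid placements is Σ_{j=0}^{3} (−1)^j C(3,j)·(6−j)!.
Computing: 720 − 360 + 72 − 6 = 426.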